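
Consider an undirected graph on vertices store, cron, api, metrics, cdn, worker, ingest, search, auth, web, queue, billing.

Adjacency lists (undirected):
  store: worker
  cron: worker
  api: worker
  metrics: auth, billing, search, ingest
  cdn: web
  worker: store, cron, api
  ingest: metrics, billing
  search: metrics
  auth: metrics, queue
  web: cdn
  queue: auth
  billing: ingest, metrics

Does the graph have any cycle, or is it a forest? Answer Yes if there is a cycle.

Yes

DFS, tracking each vertex's parent; an edge to a visited non-parent vertex closes a cycle.
Start from cron:
visit cron (parent –)
  visit worker (parent cron)
    visit store (parent worker)
      store–worker: parent, skip
    worker–cron: parent, skip
    visit api (parent worker)
      api–worker: parent, skip
visit metrics (parent –)
  visit auth (parent metrics)
    auth–metrics: parent, skip
    visit queue (parent auth)
      queue–auth: parent, skip
  visit billing (parent metrics)
    visit ingest (parent billing)
      ingest–metrics: metrics visited and ≠ parent → cycle
Cycle: metrics – billing – ingest – metrics.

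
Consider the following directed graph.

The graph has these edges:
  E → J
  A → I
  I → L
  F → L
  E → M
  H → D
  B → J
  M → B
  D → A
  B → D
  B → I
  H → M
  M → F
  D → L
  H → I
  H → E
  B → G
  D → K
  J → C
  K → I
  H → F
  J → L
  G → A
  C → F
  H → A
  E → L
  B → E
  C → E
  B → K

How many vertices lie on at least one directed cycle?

A vertex is on a directed cycle iff it belongs to a strongly connected component of size ≥ 2 (or has a self-loop).
The vertices on cycles are {B, C, E, J, M} — 5 in total.

5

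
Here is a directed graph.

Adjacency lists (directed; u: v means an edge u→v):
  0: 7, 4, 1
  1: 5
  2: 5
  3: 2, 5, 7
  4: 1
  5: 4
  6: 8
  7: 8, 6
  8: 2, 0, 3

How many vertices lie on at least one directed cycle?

A vertex is on a directed cycle iff it belongs to a strongly connected component of size ≥ 2 (or has a self-loop).
The vertices on cycles are {0, 1, 3, 4, 5, 6, 7, 8} — 8 in total.

8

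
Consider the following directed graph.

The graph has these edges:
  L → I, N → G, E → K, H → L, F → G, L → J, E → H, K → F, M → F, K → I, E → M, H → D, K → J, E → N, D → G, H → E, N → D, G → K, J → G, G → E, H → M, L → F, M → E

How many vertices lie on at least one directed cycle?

10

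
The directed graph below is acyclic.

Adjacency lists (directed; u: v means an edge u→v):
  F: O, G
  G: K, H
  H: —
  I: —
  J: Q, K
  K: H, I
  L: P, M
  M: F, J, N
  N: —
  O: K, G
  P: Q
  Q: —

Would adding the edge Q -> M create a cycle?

Yes

Adding Q→M creates a cycle iff M can already reach Q.
Path from M: M → J → Q.
So M → … → Q → M is a cycle.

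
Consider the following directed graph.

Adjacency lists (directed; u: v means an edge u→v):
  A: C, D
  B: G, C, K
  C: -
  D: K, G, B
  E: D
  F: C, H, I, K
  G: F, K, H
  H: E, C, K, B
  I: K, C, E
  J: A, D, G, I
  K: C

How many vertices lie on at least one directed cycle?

7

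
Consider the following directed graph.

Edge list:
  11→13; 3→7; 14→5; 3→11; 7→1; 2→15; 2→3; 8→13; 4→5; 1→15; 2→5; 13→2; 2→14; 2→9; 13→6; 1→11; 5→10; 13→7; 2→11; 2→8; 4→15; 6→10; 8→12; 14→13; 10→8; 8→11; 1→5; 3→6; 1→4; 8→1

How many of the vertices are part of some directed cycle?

A vertex is on a directed cycle iff it belongs to a strongly connected component of size ≥ 2 (or has a self-loop).
The vertices on cycles are {1, 2, 3, 4, 5, 6, 7, 8, 10, 11, 13, 14} — 12 in total.

12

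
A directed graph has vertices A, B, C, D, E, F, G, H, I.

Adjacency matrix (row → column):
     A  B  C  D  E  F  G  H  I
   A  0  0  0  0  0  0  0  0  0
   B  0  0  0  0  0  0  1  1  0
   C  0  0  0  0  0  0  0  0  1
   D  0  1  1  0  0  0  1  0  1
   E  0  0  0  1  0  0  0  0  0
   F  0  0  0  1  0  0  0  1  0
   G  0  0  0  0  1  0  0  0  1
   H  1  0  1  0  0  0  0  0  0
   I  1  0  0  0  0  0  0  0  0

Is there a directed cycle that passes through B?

Yes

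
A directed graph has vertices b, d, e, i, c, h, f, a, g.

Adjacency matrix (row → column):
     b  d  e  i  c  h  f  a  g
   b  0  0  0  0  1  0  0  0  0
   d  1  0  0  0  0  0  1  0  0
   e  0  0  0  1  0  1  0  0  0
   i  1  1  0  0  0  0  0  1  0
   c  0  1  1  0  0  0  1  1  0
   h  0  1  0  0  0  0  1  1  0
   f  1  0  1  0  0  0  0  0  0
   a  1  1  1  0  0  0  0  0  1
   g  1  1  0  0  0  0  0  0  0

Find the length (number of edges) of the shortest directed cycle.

3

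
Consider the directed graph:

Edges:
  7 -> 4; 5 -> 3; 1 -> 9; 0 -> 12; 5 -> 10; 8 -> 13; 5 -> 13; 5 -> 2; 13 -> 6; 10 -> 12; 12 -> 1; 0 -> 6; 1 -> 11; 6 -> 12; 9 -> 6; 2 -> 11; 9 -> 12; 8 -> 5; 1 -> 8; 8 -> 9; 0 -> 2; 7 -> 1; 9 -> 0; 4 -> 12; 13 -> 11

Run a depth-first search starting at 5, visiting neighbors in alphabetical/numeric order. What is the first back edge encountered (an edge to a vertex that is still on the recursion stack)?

8->5

DFS from 5 (visiting neighbors in alphabetical/numeric order); mark gray on enter, black on exit:
5 gray
  2 gray
    11 gray
    11 black
  2 black
  3 gray
  3 black
  10 gray
    12 gray
      1 gray
        8 gray
          8→5: 5 is gray → back edge
First back edge: 8 → 5.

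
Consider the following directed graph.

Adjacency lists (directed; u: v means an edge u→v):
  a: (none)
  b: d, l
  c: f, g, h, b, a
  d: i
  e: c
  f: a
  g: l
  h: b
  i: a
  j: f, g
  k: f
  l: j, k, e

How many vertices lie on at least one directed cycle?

A vertex is on a directed cycle iff it belongs to a strongly connected component of size ≥ 2 (or has a self-loop).
The vertices on cycles are {b, c, e, g, h, j, l} — 7 in total.

7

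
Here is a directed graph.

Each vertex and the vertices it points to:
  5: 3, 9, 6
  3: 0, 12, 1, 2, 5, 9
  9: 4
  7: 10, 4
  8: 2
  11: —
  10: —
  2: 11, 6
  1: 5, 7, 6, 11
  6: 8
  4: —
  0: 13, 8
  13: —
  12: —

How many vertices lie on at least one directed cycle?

A vertex is on a directed cycle iff it belongs to a strongly connected component of size ≥ 2 (or has a self-loop).
The vertices on cycles are {1, 2, 3, 5, 6, 8} — 6 in total.

6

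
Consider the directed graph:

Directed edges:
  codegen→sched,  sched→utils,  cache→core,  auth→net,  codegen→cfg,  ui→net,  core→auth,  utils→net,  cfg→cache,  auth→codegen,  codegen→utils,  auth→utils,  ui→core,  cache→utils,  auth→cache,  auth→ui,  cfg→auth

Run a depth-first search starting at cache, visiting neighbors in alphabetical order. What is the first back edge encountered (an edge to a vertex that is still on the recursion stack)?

DFS from cache (visiting neighbors in alphabetical order); mark gray on enter, black on exit:
cache gray
  core gray
    auth gray
      auth→cache: cache is gray → back edge
First back edge: auth → cache.

auth→cache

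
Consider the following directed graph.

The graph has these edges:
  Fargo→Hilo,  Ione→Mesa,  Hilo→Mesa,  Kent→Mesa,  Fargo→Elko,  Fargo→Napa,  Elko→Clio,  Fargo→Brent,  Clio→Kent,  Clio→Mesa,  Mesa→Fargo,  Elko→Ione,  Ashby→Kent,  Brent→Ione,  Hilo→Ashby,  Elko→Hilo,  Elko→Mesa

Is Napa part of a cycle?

Napa lies on a cycle iff there is a path from Napa back to itself.
Exploring from Napa, it never reaches itself; equivalently, its strongly connected component is a singleton.

No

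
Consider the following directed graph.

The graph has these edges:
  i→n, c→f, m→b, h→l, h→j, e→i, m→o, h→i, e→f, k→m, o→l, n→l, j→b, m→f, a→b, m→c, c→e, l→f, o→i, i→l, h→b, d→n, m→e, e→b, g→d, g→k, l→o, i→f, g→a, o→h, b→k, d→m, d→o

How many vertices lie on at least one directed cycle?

11

A vertex is on a directed cycle iff it belongs to a strongly connected component of size ≥ 2 (or has a self-loop).
The vertices on cycles are {b, c, e, h, i, j, k, l, m, n, o} — 11 in total.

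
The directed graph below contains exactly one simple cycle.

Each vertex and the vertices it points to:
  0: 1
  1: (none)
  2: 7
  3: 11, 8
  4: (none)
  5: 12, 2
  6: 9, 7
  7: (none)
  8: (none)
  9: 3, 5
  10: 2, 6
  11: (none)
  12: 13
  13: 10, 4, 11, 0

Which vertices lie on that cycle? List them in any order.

5, 6, 9, 10, 12, 13

DFS with gray/black marking from 13:
13 gray
  10 gray
    2 gray
      7 gray
      7 black
    2 black
    6 gray
      9 gray
        3 gray
          11 gray
          11 black
          8 gray
          8 black
        3 black
        5 gray
          12 gray
            12→13: 13 is gray → back edge
Back edge closes the cycle 13 → 10 → 6 → 9 → 5 → 12 → 13; its vertices are {5, 6, 9, 10, 12, 13}.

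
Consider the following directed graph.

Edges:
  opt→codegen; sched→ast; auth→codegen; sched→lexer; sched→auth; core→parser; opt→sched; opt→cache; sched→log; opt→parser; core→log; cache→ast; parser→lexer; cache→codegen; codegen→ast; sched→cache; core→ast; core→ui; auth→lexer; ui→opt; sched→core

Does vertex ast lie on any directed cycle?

ast lies on a cycle iff there is a path from ast back to itself.
Exploring from ast, it never reaches itself; equivalently, its strongly connected component is a singleton.

No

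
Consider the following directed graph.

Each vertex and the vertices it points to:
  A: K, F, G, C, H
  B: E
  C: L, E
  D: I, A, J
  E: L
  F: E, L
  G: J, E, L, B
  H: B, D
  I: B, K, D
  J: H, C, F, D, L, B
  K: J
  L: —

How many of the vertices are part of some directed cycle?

A vertex is on a directed cycle iff it belongs to a strongly connected component of size ≥ 2 (or has a self-loop).
The vertices on cycles are {A, D, G, H, I, J, K} — 7 in total.

7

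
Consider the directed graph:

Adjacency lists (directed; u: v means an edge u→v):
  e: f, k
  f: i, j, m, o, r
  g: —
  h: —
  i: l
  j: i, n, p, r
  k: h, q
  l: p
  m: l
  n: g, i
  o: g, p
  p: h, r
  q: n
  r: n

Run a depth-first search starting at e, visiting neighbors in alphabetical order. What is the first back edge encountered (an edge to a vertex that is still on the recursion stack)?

DFS from e (visiting neighbors in alphabetical order); mark gray on enter, black on exit:
e gray
  f gray
    i gray
      l gray
        p gray
          h gray
          h black
          r gray
            n gray
              g gray
              g black
              n→i: i is gray → back edge
First back edge: n → i.

n->i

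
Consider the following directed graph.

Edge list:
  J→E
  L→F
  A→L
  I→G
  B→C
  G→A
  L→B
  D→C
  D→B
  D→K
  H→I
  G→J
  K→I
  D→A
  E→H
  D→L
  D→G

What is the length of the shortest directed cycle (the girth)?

5

For each vertex v, BFS finds the shortest path from v back to v.
The shortest such closed walk is G → J → E → H → I → G, length 5.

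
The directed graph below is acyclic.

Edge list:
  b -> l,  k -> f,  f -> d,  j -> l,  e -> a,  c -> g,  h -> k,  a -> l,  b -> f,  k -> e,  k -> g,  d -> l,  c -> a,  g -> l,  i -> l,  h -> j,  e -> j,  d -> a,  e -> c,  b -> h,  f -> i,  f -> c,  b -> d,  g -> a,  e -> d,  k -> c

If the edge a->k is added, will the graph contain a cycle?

Yes

Adding a→k creates a cycle iff k can already reach a.
Path from k: k → e → a.
So k → … → a → k is a cycle.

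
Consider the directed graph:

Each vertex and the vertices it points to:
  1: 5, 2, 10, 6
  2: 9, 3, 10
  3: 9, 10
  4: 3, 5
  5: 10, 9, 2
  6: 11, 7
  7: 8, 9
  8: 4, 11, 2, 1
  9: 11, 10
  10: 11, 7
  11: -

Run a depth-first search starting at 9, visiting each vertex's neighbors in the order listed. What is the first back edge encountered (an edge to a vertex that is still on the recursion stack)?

3→9

DFS from 9 (visiting each vertex's neighbors in the order listed); mark gray on enter, black on exit:
9 gray
  11 gray
  11 black
  10 gray
    10→11: 11 black — skip
    7 gray
      8 gray
        4 gray
          3 gray
            3→9: 9 is gray → back edge
First back edge: 3 → 9.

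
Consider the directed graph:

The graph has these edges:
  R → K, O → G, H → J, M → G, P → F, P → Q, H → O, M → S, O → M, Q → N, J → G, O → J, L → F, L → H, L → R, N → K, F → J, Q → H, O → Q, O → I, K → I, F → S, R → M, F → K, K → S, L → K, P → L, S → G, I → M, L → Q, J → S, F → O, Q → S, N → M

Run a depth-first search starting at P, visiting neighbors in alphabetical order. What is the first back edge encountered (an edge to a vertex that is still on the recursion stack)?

DFS from P (visiting neighbors in alphabetical order); mark gray on enter, black on exit:
P gray
  F gray
    J gray
      G gray
      G black
      S gray
        S→G: G black — skip
      S black
    J black
    K gray
      I gray
        M gray
          M→G: G black — skip
          M→S: S black — skip
        M black
      I black
      K→S: S black — skip
    K black
    O gray
      O→G: G black — skip
      O→I: I black — skip
      O→J: J black — skip
      O→M: M black — skip
      Q gray
        H gray
          H→J: J black — skip
          H→O: O is gray → back edge
First back edge: H → O.

H→O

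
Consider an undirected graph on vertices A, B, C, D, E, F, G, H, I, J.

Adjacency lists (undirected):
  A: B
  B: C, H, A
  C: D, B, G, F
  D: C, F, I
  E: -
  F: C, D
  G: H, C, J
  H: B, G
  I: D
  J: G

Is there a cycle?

DFS, tracking each vertex's parent; an edge to a visited non-parent vertex closes a cycle.
Start from E:
visit E (parent –)
visit A (parent –)
  visit B (parent A)
    visit C (parent B)
      visit D (parent C)
        D–C: parent, skip
        visit F (parent D)
          F–C: C visited and ≠ parent → cycle
Cycle: C – D – F – C.

Yes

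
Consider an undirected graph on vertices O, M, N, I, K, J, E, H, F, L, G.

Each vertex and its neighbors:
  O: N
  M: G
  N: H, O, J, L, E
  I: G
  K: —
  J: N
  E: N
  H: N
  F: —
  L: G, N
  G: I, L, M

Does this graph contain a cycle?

No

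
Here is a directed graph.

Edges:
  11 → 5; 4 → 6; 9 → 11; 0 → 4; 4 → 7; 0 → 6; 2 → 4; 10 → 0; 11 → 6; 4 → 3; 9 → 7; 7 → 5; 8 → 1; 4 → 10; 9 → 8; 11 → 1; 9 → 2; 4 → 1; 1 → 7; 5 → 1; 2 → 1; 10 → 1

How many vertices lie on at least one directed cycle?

6

A vertex is on a directed cycle iff it belongs to a strongly connected component of size ≥ 2 (or has a self-loop).
The vertices on cycles are {0, 1, 4, 5, 7, 10} — 6 in total.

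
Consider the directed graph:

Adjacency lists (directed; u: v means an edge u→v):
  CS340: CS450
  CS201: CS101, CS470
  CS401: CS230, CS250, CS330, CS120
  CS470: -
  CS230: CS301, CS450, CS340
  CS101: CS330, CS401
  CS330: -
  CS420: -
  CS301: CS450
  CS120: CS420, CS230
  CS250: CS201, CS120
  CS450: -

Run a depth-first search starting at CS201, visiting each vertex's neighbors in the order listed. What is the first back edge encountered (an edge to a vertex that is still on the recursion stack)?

CS250→CS201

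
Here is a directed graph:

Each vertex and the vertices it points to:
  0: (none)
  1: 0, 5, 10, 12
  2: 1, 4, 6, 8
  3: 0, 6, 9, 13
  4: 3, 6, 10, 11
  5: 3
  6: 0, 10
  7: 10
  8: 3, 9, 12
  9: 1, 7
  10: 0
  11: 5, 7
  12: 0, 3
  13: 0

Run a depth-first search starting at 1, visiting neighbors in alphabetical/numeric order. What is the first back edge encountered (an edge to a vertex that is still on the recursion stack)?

9->1

DFS from 1 (visiting neighbors in alphabetical/numeric order); mark gray on enter, black on exit:
1 gray
  0 gray
  0 black
  5 gray
    3 gray
      3→0: 0 black — skip
      6 gray
        6→0: 0 black — skip
        10 gray
          10→0: 0 black — skip
        10 black
      6 black
      9 gray
        9→1: 1 is gray → back edge
First back edge: 9 → 1.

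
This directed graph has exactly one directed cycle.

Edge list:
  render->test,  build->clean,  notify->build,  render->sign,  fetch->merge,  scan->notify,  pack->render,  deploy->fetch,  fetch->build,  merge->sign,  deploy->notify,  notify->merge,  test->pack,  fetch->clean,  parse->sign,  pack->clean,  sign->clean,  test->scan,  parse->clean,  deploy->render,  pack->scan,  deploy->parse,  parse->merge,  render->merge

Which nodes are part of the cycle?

DFS with gray/black marking from render:
render gray
  test gray
    scan gray
      notify gray
        build gray
          clean gray
          clean black
        build black
        merge gray
          sign gray
            sign→clean: clean black — skip
          sign black
        merge black
      notify black
    scan black
    pack gray
      pack→scan: scan black — skip
      pack→render: render is gray → back edge
Back edge closes the cycle render → test → pack → render; its vertices are {pack, test, render}.

pack, test, render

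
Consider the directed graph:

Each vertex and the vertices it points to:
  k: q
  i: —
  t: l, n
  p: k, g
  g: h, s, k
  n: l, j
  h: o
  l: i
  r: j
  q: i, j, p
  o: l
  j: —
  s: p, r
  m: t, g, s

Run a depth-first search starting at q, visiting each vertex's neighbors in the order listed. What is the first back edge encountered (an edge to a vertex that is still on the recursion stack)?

k→q

DFS from q (visiting each vertex's neighbors in the order listed); mark gray on enter, black on exit:
q gray
  i gray
  i black
  j gray
  j black
  p gray
    k gray
      k→q: q is gray → back edge
First back edge: k → q.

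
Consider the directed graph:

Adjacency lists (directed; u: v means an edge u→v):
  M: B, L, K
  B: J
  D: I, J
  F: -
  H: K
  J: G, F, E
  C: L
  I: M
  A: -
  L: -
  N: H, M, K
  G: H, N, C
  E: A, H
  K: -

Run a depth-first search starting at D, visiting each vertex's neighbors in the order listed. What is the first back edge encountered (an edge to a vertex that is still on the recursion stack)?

N->M

DFS from D (visiting each vertex's neighbors in the order listed); mark gray on enter, black on exit:
D gray
  I gray
    M gray
      B gray
        J gray
          G gray
            H gray
              K gray
              K black
            H black
            N gray
              N→H: H black — skip
              N→M: M is gray → back edge
First back edge: N → M.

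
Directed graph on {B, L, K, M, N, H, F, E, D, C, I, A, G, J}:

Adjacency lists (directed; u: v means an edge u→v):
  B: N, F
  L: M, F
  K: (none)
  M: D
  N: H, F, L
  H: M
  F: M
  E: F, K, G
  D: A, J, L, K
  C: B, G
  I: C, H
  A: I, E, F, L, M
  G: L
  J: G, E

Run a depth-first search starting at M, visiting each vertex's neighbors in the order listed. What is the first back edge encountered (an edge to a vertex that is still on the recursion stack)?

H→M

DFS from M (visiting each vertex's neighbors in the order listed); mark gray on enter, black on exit:
M gray
  D gray
    A gray
      I gray
        C gray
          B gray
            N gray
              H gray
                H→M: M is gray → back edge
First back edge: H → M.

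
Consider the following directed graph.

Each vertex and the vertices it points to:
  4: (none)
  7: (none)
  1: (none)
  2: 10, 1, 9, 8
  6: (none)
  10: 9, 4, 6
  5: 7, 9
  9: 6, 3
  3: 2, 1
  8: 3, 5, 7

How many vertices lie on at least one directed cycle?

A vertex is on a directed cycle iff it belongs to a strongly connected component of size ≥ 2 (or has a self-loop).
The vertices on cycles are {2, 3, 5, 8, 9, 10} — 6 in total.

6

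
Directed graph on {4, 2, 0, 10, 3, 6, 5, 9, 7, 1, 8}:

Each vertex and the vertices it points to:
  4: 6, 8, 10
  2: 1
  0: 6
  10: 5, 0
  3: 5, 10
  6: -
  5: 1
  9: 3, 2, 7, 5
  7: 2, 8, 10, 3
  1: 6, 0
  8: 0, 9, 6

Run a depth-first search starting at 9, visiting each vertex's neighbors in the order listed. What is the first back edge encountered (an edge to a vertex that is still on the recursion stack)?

DFS from 9 (visiting each vertex's neighbors in the order listed); mark gray on enter, black on exit:
9 gray
  3 gray
    5 gray
      1 gray
        6 gray
        6 black
        0 gray
          0→6: 6 black — skip
        0 black
      1 black
    5 black
    10 gray
      10→5: 5 black — skip
      10→0: 0 black — skip
    10 black
  3 black
  2 gray
    2→1: 1 black — skip
  2 black
  7 gray
    7→2: 2 black — skip
    8 gray
      8→0: 0 black — skip
      8→9: 9 is gray → back edge
First back edge: 8 → 9.

8->9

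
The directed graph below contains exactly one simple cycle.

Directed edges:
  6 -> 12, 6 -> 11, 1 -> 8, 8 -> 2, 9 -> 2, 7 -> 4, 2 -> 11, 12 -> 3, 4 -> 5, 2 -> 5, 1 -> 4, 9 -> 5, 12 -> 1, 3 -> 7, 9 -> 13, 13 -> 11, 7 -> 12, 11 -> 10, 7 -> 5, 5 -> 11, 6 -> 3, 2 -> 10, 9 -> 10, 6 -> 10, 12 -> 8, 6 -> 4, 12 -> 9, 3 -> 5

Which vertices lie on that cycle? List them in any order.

3, 7, 12

DFS with gray/black marking from 12:
12 gray
  9 gray
    10 gray
    10 black
    2 gray
      2→10: 10 black — skip
      5 gray
        11 gray
          11→10: 10 black — skip
        11 black
      5 black
      2→11: 11 black — skip
    2 black
    9→5: 5 black — skip
    13 gray
      13→11: 11 black — skip
    13 black
  9 black
  3 gray
    7 gray
      4 gray
        4→5: 5 black — skip
      4 black
      7→12: 12 is gray → back edge
Back edge closes the cycle 12 → 3 → 7 → 12; its vertices are {3, 7, 12}.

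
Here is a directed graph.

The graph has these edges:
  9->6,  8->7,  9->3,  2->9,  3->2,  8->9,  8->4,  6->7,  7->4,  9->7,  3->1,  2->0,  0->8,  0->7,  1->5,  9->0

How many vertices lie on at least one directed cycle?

5

A vertex is on a directed cycle iff it belongs to a strongly connected component of size ≥ 2 (or has a self-loop).
The vertices on cycles are {0, 2, 3, 8, 9} — 5 in total.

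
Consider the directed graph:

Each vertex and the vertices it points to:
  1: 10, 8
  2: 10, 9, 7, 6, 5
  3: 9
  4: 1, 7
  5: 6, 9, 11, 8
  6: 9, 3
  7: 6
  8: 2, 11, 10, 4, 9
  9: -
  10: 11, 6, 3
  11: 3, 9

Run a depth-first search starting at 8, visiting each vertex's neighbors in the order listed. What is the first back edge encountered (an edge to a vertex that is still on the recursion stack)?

DFS from 8 (visiting each vertex's neighbors in the order listed); mark gray on enter, black on exit:
8 gray
  2 gray
    10 gray
      11 gray
        3 gray
          9 gray
          9 black
        3 black
        11→9: 9 black — skip
      11 black
      6 gray
        6→9: 9 black — skip
        6→3: 3 black — skip
      6 black
      10→3: 3 black — skip
    10 black
    2→9: 9 black — skip
    7 gray
      7→6: 6 black — skip
    7 black
    2→6: 6 black — skip
    5 gray
      5→6: 6 black — skip
      5→9: 9 black — skip
      5→11: 11 black — skip
      5→8: 8 is gray → back edge
First back edge: 5 → 8.

5->8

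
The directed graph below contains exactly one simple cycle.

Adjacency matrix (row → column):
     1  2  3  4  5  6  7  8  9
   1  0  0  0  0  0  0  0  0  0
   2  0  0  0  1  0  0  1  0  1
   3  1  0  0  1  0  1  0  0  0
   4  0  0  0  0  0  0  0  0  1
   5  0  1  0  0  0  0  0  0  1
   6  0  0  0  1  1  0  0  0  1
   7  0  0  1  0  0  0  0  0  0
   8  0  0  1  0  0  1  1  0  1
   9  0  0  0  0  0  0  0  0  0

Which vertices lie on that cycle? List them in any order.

2, 3, 5, 6, 7

DFS with gray/black marking from 7:
7 gray
  3 gray
    6 gray
      4 gray
        9 gray
        9 black
      4 black
      6→9: 9 black — skip
      5 gray
        2 gray
          2→9: 9 black — skip
          2→4: 4 black — skip
          2→7: 7 is gray → back edge
Back edge closes the cycle 7 → 3 → 6 → 5 → 2 → 7; its vertices are {2, 3, 5, 6, 7}.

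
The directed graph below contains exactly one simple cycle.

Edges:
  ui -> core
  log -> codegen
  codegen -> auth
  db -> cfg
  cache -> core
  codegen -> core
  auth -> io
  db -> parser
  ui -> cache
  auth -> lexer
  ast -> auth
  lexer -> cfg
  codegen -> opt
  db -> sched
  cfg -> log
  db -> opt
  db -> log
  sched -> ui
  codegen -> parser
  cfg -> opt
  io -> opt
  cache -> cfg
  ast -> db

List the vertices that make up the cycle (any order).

cfg, log, auth, lexer, codegen

DFS with gray/black marking from log:
log gray
  codegen gray
    parser gray
    parser black
    core gray
    core black
    auth gray
      lexer gray
        cfg gray
          opt gray
          opt black
          cfg→log: log is gray → back edge
Back edge closes the cycle log → codegen → auth → lexer → cfg → log; its vertices are {cfg, log, auth, lexer, codegen}.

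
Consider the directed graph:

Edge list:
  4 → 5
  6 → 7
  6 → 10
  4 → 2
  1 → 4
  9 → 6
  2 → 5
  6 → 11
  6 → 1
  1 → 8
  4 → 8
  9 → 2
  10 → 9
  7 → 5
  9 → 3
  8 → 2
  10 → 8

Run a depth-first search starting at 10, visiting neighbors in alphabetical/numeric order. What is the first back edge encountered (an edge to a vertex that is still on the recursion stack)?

6->10

DFS from 10 (visiting neighbors in alphabetical/numeric order); mark gray on enter, black on exit:
10 gray
  8 gray
    2 gray
      5 gray
      5 black
    2 black
  8 black
  9 gray
    9→2: 2 black — skip
    3 gray
    3 black
    6 gray
      1 gray
        4 gray
          4→2: 2 black — skip
          4→5: 5 black — skip
          4→8: 8 black — skip
        4 black
        1→8: 8 black — skip
      1 black
      7 gray
        7→5: 5 black — skip
      7 black
      6→10: 10 is gray → back edge
First back edge: 6 → 10.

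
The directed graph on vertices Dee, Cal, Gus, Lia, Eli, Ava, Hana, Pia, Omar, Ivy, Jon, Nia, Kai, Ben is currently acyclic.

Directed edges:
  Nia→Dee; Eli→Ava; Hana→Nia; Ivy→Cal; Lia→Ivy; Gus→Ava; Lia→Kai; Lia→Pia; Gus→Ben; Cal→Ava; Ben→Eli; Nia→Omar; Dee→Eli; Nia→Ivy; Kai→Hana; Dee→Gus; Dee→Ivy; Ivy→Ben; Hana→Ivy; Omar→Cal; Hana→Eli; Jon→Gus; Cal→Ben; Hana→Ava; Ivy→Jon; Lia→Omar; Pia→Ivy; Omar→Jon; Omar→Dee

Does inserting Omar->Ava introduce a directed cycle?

No

Adding Omar→Ava creates a cycle iff Ava can already reach Omar.
Explore from Ava: no path reaches Omar. The graph stays acyclic.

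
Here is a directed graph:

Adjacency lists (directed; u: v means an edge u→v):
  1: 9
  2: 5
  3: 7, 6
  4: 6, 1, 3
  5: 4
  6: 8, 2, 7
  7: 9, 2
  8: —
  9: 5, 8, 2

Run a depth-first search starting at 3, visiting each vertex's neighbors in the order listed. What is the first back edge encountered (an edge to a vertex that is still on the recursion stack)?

DFS from 3 (visiting each vertex's neighbors in the order listed); mark gray on enter, black on exit:
3 gray
  7 gray
    9 gray
      5 gray
        4 gray
          6 gray
            8 gray
            8 black
            2 gray
              2→5: 5 is gray → back edge
First back edge: 2 → 5.

2->5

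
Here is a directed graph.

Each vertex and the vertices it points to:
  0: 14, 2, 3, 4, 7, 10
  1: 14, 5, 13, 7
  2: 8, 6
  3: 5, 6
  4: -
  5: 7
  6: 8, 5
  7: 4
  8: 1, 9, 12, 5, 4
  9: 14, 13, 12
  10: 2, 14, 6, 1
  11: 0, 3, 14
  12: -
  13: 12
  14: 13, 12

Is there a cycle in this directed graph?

No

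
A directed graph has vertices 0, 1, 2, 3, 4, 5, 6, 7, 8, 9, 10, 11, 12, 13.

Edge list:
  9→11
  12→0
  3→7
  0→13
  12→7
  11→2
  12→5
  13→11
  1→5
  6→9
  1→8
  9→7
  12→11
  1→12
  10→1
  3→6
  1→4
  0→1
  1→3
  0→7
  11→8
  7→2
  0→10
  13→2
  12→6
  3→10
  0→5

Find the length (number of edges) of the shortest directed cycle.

3

For each vertex v, BFS finds the shortest path from v back to v.
The shortest such closed walk is 1 → 12 → 0 → 1, length 3.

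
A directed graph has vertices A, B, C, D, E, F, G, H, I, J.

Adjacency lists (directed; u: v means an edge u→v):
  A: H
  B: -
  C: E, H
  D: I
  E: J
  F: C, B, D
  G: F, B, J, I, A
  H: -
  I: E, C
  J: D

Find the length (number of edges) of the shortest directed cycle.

4

For each vertex v, BFS finds the shortest path from v back to v.
The shortest such closed walk is J → D → I → E → J, length 4.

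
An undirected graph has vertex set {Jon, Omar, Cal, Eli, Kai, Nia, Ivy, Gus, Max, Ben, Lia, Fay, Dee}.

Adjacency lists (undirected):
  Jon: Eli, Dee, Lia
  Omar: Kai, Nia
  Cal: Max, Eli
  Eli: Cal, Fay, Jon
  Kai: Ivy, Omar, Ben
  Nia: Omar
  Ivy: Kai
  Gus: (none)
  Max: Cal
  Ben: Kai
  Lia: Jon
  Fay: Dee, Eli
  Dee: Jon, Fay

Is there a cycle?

Yes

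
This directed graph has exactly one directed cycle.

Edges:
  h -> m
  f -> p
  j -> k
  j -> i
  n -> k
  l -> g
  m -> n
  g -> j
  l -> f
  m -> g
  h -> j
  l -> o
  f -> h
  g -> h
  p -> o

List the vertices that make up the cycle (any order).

DFS with gray/black marking from g:
g gray
  j gray
    k gray
    k black
    i gray
    i black
  j black
  h gray
    m gray
      m→g: g is gray → back edge
Back edge closes the cycle g → h → m → g; its vertices are {g, h, m}.

g, h, m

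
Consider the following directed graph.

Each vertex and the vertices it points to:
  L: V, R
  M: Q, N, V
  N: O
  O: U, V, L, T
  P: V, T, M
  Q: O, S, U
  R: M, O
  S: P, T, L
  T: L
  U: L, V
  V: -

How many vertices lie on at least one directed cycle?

A vertex is on a directed cycle iff it belongs to a strongly connected component of size ≥ 2 (or has a self-loop).
The vertices on cycles are {L, M, N, O, P, Q, R, S, T, U} — 10 in total.

10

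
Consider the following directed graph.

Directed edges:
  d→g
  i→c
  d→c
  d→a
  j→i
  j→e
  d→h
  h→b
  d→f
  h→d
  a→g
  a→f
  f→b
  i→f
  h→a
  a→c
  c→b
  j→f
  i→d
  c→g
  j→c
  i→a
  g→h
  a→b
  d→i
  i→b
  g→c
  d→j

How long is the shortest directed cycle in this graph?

2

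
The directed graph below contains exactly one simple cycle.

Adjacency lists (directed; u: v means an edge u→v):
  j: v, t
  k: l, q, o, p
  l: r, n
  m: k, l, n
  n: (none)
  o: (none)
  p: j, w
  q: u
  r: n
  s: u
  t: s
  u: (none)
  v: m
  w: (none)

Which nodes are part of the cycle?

j, k, m, p, v

DFS with gray/black marking from j:
j gray
  v gray
    m gray
      k gray
        l gray
          r gray
            n gray
            n black
          r black
          l→n: n black — skip
        l black
        q gray
          u gray
          u black
        q black
        o gray
        o black
        p gray
          p→j: j is gray → back edge
Back edge closes the cycle j → v → m → k → p → j; its vertices are {j, k, m, p, v}.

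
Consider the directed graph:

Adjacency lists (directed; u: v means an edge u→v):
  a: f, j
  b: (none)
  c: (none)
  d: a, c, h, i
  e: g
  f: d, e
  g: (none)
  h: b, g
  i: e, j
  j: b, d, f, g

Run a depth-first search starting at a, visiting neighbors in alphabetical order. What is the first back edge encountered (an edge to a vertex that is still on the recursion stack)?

d→a

DFS from a (visiting neighbors in alphabetical order); mark gray on enter, black on exit:
a gray
  f gray
    d gray
      d→a: a is gray → back edge
First back edge: d → a.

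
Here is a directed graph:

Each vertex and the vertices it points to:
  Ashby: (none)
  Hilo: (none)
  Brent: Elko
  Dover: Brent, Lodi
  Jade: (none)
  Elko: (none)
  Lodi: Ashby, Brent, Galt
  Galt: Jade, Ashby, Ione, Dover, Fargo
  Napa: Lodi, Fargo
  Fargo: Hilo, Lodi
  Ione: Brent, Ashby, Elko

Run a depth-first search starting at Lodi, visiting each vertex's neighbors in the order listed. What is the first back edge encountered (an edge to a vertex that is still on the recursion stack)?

Dover→Lodi

DFS from Lodi (visiting each vertex's neighbors in the order listed); mark gray on enter, black on exit:
Lodi gray
  Ashby gray
  Ashby black
  Brent gray
    Elko gray
    Elko black
  Brent black
  Galt gray
    Jade gray
    Jade black
    Galt→Ashby: Ashby black — skip
    Ione gray
      Ione→Brent: Brent black — skip
      Ione→Ashby: Ashby black — skip
      Ione→Elko: Elko black — skip
    Ione black
    Dover gray
      Dover→Brent: Brent black — skip
      Dover→Lodi: Lodi is gray → back edge
First back edge: Dover → Lodi.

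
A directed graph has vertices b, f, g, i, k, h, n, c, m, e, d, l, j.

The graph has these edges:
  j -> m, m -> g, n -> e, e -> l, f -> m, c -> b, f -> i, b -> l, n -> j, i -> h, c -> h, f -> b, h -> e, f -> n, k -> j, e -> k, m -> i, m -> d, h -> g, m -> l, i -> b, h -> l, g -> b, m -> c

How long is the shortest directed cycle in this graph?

6

For each vertex v, BFS finds the shortest path from v back to v.
The shortest such closed walk is m → i → h → e → k → j → m, length 6.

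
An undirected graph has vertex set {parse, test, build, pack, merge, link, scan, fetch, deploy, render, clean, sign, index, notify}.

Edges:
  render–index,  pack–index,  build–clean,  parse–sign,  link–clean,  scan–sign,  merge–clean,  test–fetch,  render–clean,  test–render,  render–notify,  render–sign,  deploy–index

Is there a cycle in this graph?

DFS, tracking each vertex's parent; an edge to a visited non-parent vertex closes a cycle.
Start from deploy:
visit deploy (parent –)
  visit index (parent deploy)
    visit render (parent index)
      visit test (parent render)
        test–render: parent, skip
        visit fetch (parent test)
          fetch–test: parent, skip
      visit clean (parent render)
        visit link (parent clean)
          link–clean: parent, skip
        visit build (parent clean)
          build–clean: parent, skip
        clean–render: parent, skip
        visit merge (parent clean)
          merge–clean: parent, skip
      visit sign (parent render)
        sign–render: parent, skip
        visit parse (parent sign)
          parse–sign: parent, skip
        visit scan (parent sign)
          scan–sign: parent, skip
      render–index: parent, skip
      visit notify (parent render)
        notify–render: parent, skip
    visit pack (parent index)
      pack–index: parent, skip
    index–deploy: parent, skip
No non-parent visited neighbor found — the graph is a forest.

No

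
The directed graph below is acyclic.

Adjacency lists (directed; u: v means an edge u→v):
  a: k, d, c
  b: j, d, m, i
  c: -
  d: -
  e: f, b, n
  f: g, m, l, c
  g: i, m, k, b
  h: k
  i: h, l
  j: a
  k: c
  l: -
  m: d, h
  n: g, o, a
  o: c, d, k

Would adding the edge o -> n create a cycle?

Yes

Adding o→n creates a cycle iff n can already reach o.
Path from n: n → o.
So n → … → o → n is a cycle.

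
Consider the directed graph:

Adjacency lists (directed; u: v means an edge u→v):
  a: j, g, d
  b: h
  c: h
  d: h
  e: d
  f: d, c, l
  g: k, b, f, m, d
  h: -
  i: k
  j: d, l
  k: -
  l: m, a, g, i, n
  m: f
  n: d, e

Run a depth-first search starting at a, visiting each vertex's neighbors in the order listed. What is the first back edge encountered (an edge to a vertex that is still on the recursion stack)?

f->l

DFS from a (visiting each vertex's neighbors in the order listed); mark gray on enter, black on exit:
a gray
  j gray
    d gray
      h gray
      h black
    d black
    l gray
      m gray
        f gray
          f→d: d black — skip
          c gray
            c→h: h black — skip
          c black
          f→l: l is gray → back edge
First back edge: f → l.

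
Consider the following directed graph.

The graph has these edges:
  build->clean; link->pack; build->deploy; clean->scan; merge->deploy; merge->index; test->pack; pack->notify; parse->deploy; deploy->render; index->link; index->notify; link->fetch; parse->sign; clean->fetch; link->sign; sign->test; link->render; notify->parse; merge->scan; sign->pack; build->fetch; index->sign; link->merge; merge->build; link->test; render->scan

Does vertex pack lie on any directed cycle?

Yes

pack is on a cycle iff pack can reach itself via ≥1 edge.
pack → notify → parse → sign → pack — yes.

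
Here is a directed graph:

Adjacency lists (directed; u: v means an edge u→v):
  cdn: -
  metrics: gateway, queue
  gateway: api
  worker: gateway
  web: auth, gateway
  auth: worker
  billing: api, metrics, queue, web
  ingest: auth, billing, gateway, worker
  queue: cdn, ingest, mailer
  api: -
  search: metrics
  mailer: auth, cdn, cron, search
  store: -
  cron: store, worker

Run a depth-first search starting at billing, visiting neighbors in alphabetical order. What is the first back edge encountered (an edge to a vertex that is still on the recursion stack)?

DFS from billing (visiting neighbors in alphabetical order); mark gray on enter, black on exit:
billing gray
  api gray
  api black
  metrics gray
    gateway gray
      gateway→api: api black — skip
    gateway black
    queue gray
      cdn gray
      cdn black
      ingest gray
        auth gray
          worker gray
            worker→gateway: gateway black — skip
          worker black
        auth black
        ingest→billing: billing is gray → back edge
First back edge: ingest → billing.

ingest->billing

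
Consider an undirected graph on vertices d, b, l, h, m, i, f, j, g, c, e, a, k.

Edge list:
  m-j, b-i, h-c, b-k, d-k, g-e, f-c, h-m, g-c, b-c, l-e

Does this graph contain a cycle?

No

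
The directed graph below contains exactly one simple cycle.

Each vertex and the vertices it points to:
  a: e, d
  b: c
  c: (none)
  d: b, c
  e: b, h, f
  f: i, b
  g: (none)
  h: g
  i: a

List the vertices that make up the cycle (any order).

DFS with gray/black marking from i:
i gray
  a gray
    e gray
      b gray
        c gray
        c black
      b black
      h gray
        g gray
        g black
      h black
      f gray
        f→i: i is gray → back edge
Back edge closes the cycle i → a → e → f → i; its vertices are {a, e, f, i}.

a, e, f, i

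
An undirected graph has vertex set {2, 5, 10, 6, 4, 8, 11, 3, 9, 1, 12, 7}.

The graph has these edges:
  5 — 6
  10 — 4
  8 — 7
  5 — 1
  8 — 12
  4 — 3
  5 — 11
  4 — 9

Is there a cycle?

No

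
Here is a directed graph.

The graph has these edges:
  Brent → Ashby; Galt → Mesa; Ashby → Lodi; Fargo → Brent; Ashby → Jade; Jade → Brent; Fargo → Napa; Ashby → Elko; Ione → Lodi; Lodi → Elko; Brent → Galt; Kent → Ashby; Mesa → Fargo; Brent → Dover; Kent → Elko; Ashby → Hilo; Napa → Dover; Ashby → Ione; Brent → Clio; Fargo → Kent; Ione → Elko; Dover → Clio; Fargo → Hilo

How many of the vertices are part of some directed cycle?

7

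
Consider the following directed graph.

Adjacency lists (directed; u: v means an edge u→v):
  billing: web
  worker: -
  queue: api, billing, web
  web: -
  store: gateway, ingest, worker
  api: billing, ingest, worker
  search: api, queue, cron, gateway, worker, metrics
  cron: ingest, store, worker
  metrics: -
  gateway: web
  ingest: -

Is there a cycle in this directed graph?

No

DFS with white/gray/black marking, starting from billing:
billing gray
  web gray
  web black
billing black
worker gray
worker black
queue gray
  api gray
    api→billing: billing black — skip
    ingest gray
    ingest black
    api→worker: worker black — skip
  api black
  queue→billing: billing black — skip
  queue→web: web black — skip
queue black
store gray
  gateway gray
    gateway→web: web black — skip
  gateway black
  store→ingest: ingest black — skip
  store→worker: worker black — skip
store black
search gray
  search→api: api black — skip
  search→queue: queue black — skip
  cron gray
    cron→ingest: ingest black — skip
    cron→store: store black — skip
    cron→worker: worker black — skip
  cron black
  search→gateway: gateway black — skip
  search→worker: worker black — skip
  metrics gray
  metrics black
search black
Every edge goes to a white or black vertex — no back edge, so the graph is acyclic.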